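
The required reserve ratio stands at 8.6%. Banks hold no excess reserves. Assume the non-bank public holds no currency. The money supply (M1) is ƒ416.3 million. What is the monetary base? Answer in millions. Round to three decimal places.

ƒ35.802 million

With no currency drain and no excess reserves, the money multiplier is m = 1/rr = 1/0.086 ≈ 11.6279070.
The monetary base is MB = M / m = 416.3 / 11.6279070 ≈ 35.8018 million.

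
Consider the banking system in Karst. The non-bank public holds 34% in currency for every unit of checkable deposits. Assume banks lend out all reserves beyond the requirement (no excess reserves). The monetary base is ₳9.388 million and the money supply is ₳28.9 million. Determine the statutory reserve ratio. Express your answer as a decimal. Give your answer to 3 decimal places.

Using m = M/MB = 28.9/9.388 ≈ 3.078398. Since m = (1 + c)/(c + rr + e), the denominator satisfies c + rr + e = (1 + c)/m = (1 + 0.34) / 3.078398 ≈ 0.435291.
With c = 0.34 and e = 0, the statutory reserve ratio is 0.435291 − 0.34 − 0 = 0.095291.

0.095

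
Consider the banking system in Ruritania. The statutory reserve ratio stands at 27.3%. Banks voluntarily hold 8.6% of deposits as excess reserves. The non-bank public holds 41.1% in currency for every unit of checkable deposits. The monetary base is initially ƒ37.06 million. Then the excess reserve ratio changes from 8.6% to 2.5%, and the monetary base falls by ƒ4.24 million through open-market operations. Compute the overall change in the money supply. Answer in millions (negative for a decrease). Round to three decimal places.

Before: m₁ = (1 + 0.411) / (0.273 + 0.086 + 0.411) ≈ 1.832468, MB₁ = 37.06, so M₁ = 1.832468 × 37.06 ≈ 67.9113 million.
After: m₂ = (1 + 0.411) / (0.273 + 0.025 + 0.411) ≈ 1.990127, MB₂ = 37.06 − 4.24 = 32.82, so M₂ = 1.990127 × 32.82 ≈ 65.316 million.
ΔM = M₂ − M₁ = 65.316 − 67.9113 = -2.5953 million.

-2.595 million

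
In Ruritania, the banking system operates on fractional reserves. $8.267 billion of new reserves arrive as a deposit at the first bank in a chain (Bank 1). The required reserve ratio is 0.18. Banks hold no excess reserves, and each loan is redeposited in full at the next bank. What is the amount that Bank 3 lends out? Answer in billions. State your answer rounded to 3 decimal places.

Each bank lends a fraction (1 − rr) = 0.8200 of the deposit it receives, so Bank 3 receives 8.267·0.8200^2 and lends 8.267·0.8200^3 ≈ 4.5582 billion.

$4.558 billion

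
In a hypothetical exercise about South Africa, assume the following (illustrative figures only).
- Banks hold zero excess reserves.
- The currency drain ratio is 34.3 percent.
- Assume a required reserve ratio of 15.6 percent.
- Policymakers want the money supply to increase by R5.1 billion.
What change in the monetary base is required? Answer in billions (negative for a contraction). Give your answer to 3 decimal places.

R1.895 billion

The money multiplier is m = (1 + c) / (rr + c) = (1 + 0.343) / (0.156 + 0.343) ≈ 2.69138.
ΔMB = ΔM / m = (+5.1) / 2.69138 ≈ 1.8949 billion.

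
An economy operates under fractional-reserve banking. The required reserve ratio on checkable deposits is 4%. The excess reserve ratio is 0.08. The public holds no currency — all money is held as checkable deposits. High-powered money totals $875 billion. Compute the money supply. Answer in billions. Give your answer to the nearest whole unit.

$7292 billion

The money multiplier is m = 1 / (rr + e) = 1 / (0.04 + 0.08) ≈ 8.3333.
So M = m × MB = 8.3333 × 875 = 7291.6375 billion.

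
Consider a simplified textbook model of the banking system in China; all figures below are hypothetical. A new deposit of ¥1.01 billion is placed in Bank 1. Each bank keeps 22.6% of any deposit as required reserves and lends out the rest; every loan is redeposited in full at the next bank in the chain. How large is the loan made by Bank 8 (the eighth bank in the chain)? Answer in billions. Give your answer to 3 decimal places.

¥0.130 billion

Each bank lends a fraction (1 − rr) = 0.7740 of the deposit it receives, so Bank 8 receives 1.01·0.7740^7 and lends 1.01·0.7740^8 ≈ 0.1301 billion.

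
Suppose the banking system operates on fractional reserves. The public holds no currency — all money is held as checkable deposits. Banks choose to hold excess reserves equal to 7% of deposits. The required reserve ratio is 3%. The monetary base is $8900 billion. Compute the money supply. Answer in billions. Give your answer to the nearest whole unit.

The money multiplier is m = 1 / (rr + e) = 1 / (0.03 + 0.07) = 10.
So M = m × MB = 10 × 8900 = 89000 billion.

$89000 billion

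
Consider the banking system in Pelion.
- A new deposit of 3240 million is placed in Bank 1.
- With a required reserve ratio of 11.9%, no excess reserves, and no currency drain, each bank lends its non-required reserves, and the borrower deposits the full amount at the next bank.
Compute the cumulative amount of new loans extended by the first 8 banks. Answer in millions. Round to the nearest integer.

Bank i lends (1 − rr)^i of the original deposit: Bank 1 lends 3240·0.8810 = 2854.4400, Bank 2 lends 3240·0.8810² ≈ 2514.7616, and so on.
Summing a geometric series: total = 3240·[0.8810·(1 − 0.8810^8) / (1 − 0.8810)] ≈ 15281.6412 million.

15282 million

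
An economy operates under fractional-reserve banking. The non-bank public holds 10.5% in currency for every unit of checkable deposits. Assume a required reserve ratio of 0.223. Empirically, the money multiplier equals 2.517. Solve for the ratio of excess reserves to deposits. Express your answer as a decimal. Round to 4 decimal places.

Using m = 2.517. Since m = (1 + c)/(c + rr + e), the denominator satisfies c + rr + e = (1 + c)/m = (1 + 0.105) / 2.517 ≈ 0.439015.
With c = 0.105 and rr = 0.223, the ratio of excess reserves to deposits is 0.439015 − 0.105 − 0.223 = 0.111015.

0.1110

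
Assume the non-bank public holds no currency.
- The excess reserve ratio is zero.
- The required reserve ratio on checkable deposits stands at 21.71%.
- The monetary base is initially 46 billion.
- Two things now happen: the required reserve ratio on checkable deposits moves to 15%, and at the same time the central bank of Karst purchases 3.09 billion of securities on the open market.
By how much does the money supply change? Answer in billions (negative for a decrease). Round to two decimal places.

115.38 billion

Before: m₁ = 1 / (0.2171) ≈ 4.60617, MB₁ = 46, so M₁ = 4.60617 × 46 ≈ 211.8838 billion.
After: m₂ = 1 / (0.15) ≈ 6.66667, MB₂ = 46 + 3.09 = 49.09, so M₂ = 6.66667 × 49.09 ≈ 327.2668 billion.
ΔM = M₂ − M₁ = 327.2668 − 211.8838 = 115.383 billion.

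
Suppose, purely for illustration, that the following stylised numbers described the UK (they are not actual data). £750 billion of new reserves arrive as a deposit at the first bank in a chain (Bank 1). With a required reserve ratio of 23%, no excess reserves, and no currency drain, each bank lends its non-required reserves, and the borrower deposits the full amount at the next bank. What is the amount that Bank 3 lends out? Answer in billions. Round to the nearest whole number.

£342 billion

Each bank lends a fraction (1 − rr) = 0.7700 of the deposit it receives, so Bank 3 receives 750·0.7700^2 and lends 750·0.7700^3 ≈ 342.3998 billion.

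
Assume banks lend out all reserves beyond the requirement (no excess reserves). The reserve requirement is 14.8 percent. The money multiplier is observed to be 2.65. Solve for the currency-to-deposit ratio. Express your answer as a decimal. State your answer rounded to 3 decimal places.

0.368

Using m = 2.65. From m = (1 + c)/(c + rr + e), rearranging gives 1 + c = m·(c + rr + e), so c·(1 − m) = m·(rr + e) − 1.
Hence c = [m·(rr + e) − 1]/(1 − m) = [2.65 × (0.148 + 0) − 1] / (1 − 2.65) ≈ 0.368364.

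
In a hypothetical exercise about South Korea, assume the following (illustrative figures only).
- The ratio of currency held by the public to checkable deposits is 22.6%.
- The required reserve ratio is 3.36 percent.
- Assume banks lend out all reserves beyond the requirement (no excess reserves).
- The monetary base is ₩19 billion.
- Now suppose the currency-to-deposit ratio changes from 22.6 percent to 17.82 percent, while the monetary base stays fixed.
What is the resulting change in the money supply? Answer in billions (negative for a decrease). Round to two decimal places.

Initially m₁ = (1 + 0.226) / (0.0336 + 0.226) ≈ 4.72265, so M₁ = 4.72265 × 19 ≈ 89.7304 billion.
After the change m₂ = (1 + 0.1782) / (0.0336 + 0.1782) ≈ 5.56280, so M₂ = 5.56280 × 19 = 105.6932 billion.
ΔM = M₂ − M₁ = 105.6932 − 89.7304 = 15.9628 billion.

₩15.96 billion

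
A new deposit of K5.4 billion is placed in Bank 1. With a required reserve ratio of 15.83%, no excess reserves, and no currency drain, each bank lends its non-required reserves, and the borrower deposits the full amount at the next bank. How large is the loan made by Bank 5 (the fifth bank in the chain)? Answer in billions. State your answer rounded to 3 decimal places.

Each bank lends a fraction (1 − rr) = 0.8417 of the deposit it receives, so Bank 5 receives 5.4·0.8417^4 and lends 5.4·0.8417^5 ≈ 2.2813 billion.

K2.281 billion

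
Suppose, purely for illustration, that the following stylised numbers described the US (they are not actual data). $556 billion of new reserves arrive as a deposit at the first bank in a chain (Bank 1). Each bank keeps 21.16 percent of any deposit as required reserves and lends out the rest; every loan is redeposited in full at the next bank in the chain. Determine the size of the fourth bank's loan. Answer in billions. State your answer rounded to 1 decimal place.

$214.8 billion

Each bank lends a fraction (1 − rr) = 0.7884 of the deposit it receives, so Bank 4 receives 556·0.7884^3 and lends 556·0.7884^4 ≈ 214.8133 billion.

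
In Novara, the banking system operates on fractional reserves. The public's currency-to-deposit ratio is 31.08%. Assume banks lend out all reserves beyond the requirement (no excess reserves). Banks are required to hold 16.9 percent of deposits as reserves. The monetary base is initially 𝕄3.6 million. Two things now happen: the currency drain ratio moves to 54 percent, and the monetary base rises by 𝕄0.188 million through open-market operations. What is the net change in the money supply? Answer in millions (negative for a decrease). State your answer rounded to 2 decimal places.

-1.61 million

Before: m₁ = (1 + 0.3108) / (0.169 + 0.3108) ≈ 2.7320, MB₁ = 3.6, so M₁ = 2.7320 × 3.6 = 9.8352 million.
After: m₂ = (1 + 0.54) / (0.169 + 0.54) ≈ 2.1721, MB₂ = 3.6 + 0.188 = 3.788, so M₂ = 2.1721 × 3.788 ≈ 8.2279 million.
ΔM = M₂ − M₁ = 8.2279 − 9.8352 = -1.6073 million.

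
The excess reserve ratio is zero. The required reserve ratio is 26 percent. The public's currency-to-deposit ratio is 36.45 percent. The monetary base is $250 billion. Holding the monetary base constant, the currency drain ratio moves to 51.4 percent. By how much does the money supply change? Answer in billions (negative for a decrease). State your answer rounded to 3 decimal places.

Initially m₁ = (1 + 0.3645) / (0.26 + 0.3645) ≈ 2.1849480, so M₁ = 2.1849480 × 250 = 546.237 billion.
After the change m₂ = (1 + 0.514) / (0.26 + 0.514) ≈ 1.9560724, so M₂ = 1.9560724 × 250 = 489.0181 billion.
ΔM = M₂ − M₁ = 489.0181 − 546.237 = -57.2189 billion.

-57.219 billion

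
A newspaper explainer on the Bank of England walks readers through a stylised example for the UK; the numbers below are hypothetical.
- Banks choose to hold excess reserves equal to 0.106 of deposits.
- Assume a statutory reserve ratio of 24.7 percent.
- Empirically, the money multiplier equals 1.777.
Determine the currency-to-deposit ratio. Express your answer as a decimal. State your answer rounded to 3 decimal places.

Using m = 1.777. From m = (1 + c)/(c + rr + e), rearranging gives 1 + c = m·(c + rr + e), so c·(1 − m) = m·(rr + e) − 1.
Hence c = [m·(rr + e) − 1]/(1 − m) = [1.777 × (0.247 + 0.106) − 1] / (1 − 1.777) ≈ 0.479690.

0.480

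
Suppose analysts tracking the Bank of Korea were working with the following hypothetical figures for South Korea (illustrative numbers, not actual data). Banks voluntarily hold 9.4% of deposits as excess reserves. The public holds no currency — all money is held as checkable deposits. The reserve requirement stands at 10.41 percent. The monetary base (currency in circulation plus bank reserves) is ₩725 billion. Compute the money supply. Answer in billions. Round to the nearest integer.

₩3660 billion

The money multiplier is m = 1 / (rr + e) = 1 / (0.1041 + 0.094) ≈ 5.0480.
So M = m × MB = 5.0480 × 725 = 3659.8 billion.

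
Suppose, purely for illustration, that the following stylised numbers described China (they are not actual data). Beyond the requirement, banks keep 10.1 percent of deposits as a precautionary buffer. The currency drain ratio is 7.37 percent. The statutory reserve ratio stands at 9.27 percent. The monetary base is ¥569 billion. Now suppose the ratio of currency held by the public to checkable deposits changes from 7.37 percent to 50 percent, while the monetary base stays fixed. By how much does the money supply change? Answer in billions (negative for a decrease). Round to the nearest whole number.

-1054 billion

Initially m₁ = (1 + 0.0737) / (0.0927 + 0.101 + 0.0737) ≈ 4.0153, so M₁ = 4.0153 × 569 = 2284.7057 billion.
After the change m₂ = (1 + 0.5) / (0.0927 + 0.101 + 0.5) ≈ 2.1623, so M₂ = 2.1623 × 569 = 1230.3487 billion.
ΔM = M₂ − M₁ = 1230.3487 − 2284.7057 = -1054.357 billion.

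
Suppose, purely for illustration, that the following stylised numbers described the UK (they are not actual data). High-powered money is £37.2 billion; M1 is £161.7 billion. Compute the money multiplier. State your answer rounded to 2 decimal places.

4.35

The money multiplier is m = M / MB = 161.7 / 37.2 ≈ 4.34677.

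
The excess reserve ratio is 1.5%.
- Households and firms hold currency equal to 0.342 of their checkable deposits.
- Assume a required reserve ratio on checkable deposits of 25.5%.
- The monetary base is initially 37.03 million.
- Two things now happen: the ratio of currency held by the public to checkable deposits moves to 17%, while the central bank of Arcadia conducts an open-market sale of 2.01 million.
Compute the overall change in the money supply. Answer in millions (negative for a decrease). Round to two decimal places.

Before: m₁ = (1 + 0.342) / (0.255 + 0.015 + 0.342) ≈ 2.19281, MB₁ = 37.03, so M₁ = 2.19281 × 37.03 ≈ 81.1998 million.
After: m₂ = (1 + 0.17) / (0.255 + 0.015 + 0.17) ≈ 2.65909, MB₂ = 37.03 − 2.01 = 35.02, so M₂ = 2.65909 × 35.02 ≈ 93.1213 million.
ΔM = M₂ − M₁ = 93.1213 − 81.1998 = 11.9215 million.

11.92 million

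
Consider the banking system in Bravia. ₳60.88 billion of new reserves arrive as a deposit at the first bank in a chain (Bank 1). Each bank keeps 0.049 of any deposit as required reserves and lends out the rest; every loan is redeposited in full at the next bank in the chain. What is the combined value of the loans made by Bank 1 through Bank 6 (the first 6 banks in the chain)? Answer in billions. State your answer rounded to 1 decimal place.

₳307.5 billion

Bank i lends (1 − rr)^i of the original deposit: Bank 1 lends 60.88·0.9510 ≈ 57.8969, Bank 2 lends 60.88·0.9510² ≈ 55.0599, and so on.
Summing a geometric series: total = 60.88·[0.9510·(1 − 0.9510^6) / (1 − 0.9510)] ≈ 307.5071 billion.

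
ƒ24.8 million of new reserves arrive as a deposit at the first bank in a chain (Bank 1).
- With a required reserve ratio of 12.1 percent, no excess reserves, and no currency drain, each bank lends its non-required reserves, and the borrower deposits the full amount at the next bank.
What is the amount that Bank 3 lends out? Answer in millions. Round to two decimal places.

Each bank lends a fraction (1 − rr) = 0.8790 of the deposit it receives, so Bank 3 receives 24.8·0.8790^2 and lends 24.8·0.8790^3 ≈ 16.8430 million.

ƒ16.84 million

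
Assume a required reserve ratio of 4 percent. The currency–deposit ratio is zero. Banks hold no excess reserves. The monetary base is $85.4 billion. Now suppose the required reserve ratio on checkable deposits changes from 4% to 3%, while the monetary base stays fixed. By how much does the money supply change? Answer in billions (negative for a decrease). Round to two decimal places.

$711.67 billion

Initially m₁ = 1 / (0.04) = 25, so M₁ = 25 × 85.4 = 2135 billion.
After the change m₂ = 1 / (0.03) ≈ 33.33333, so M₂ = 33.33333 × 85.4 ≈ 2846.6664 billion.
ΔM = M₂ − M₁ = 2846.6664 − 2135 = 711.6664 billion.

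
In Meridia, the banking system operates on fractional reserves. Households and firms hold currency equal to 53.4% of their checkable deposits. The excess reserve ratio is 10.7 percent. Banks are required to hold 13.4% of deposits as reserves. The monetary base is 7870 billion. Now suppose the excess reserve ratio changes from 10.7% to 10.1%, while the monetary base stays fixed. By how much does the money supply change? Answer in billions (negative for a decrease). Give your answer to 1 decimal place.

Initially m₁ = (1 + 0.534) / (0.134 + 0.107 + 0.534) ≈ 1.979355, so M₁ = 1.979355 × 7870 ≈ 15577.5238 billion.
After the change m₂ = (1 + 0.534) / (0.134 + 0.101 + 0.534) ≈ 1.994798, so M₂ = 1.994798 × 7870 ≈ 15699.0603 billion.
ΔM = M₂ − M₁ = 15699.0603 − 15577.5238 = 121.5365 billion.

121.5 billion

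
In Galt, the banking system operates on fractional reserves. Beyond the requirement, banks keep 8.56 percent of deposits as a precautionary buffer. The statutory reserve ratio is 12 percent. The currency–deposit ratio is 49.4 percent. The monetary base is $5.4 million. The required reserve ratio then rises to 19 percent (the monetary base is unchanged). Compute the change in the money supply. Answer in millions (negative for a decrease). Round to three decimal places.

Initially m₁ = (1 + 0.494) / (0.12 + 0.0856 + 0.494) ≈ 2.13551, so M₁ = 2.13551 × 5.4 ≈ 11.5318 million.
After the change m₂ = (1 + 0.494) / (0.19 + 0.0856 + 0.494) ≈ 1.94127, so M₂ = 1.94127 × 5.4 ≈ 10.4829 million.
ΔM = M₂ − M₁ = 10.4829 − 11.5318 = -1.0489 million.

-1.049 million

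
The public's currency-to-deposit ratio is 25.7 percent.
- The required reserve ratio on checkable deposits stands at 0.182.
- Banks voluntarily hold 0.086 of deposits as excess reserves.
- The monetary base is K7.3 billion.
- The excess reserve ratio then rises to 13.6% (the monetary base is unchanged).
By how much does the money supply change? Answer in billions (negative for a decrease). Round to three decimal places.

-1.520 billion

Initially m₁ = (1 + 0.257) / (0.182 + 0.086 + 0.257) ≈ 2.39429, so M₁ = 2.39429 × 7.3 ≈ 17.4783 billion.
After the change m₂ = (1 + 0.257) / (0.182 + 0.136 + 0.257) ≈ 2.18609, so M₂ = 2.18609 × 7.3 ≈ 15.9585 billion.
ΔM = M₂ − M₁ = 15.9585 − 17.4783 = -1.5198 billion.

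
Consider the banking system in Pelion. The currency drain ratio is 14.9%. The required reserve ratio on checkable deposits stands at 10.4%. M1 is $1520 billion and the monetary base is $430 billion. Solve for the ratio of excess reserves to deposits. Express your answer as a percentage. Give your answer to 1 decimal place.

7.2%

Using m = M/MB = 1520/430 ≈ 3.534884. Since m = (1 + c)/(c + rr + e), the denominator satisfies c + rr + e = (1 + c)/m = (1 + 0.149) / 3.534884 ≈ 0.325046.
With c = 0.149 and rr = 0.104, the ratio of excess reserves to deposits is 0.325046 − 0.149 − 0.104 = 0.072046.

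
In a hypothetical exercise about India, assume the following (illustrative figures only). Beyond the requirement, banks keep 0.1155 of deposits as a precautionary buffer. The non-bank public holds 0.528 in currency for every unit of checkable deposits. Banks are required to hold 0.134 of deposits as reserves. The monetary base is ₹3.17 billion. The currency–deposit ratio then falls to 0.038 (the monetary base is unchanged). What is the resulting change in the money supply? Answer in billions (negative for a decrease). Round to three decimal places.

₹5.215 billion

Initially m₁ = (1 + 0.528) / (0.134 + 0.1155 + 0.528) ≈ 1.96527, so M₁ = 1.96527 × 3.17 ≈ 6.2299 billion.
After the change m₂ = (1 + 0.038) / (0.134 + 0.1155 + 0.038) ≈ 3.61043, so M₂ = 3.61043 × 3.17 ≈ 11.4451 billion.
ΔM = M₂ − M₁ = 11.4451 − 6.2299 = 5.2152 billion.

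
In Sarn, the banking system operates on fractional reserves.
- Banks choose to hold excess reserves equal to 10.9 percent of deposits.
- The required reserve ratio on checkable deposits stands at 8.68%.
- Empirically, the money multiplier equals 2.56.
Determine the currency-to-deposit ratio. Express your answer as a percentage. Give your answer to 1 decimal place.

Using m = 2.56. From m = (1 + c)/(c + rr + e), rearranging gives 1 + c = m·(c + rr + e), so c·(1 − m) = m·(rr + e) − 1.
Hence c = [m·(rr + e) − 1]/(1 − m) = [2.56 × (0.0868 + 0.109) − 1] / (1 − 2.56) ≈ 0.319713.

32.0%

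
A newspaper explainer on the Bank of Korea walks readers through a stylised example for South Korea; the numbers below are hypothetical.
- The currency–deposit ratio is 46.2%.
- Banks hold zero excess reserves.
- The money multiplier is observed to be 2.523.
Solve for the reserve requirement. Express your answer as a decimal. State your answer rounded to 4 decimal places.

Using m = 2.523. Since m = (1 + c)/(c + rr + e), the denominator satisfies c + rr + e = (1 + c)/m = (1 + 0.462) / 2.523 ≈ 0.579469.
With c = 0.462 and e = 0, the reserve requirement is 0.579469 − 0.462 − 0 = 0.117469.

0.1175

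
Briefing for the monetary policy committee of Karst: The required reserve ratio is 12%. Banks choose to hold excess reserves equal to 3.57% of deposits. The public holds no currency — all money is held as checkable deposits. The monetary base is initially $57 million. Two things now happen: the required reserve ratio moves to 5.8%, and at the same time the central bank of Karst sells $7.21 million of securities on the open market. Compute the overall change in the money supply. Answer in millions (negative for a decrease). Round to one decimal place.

$165.3 million

Before: m₁ = 1 / (0.12 + 0.0357) ≈ 6.4226, MB₁ = 57, so M₁ = 6.4226 × 57 = 366.0882 million.
After: m₂ = 1 / (0.058 + 0.0357) ≈ 10.6724, MB₂ = 57 − 7.21 = 49.79, so M₂ = 10.6724 × 49.79 ≈ 531.3788 million.
ΔM = M₂ − M₁ = 531.3788 − 366.0882 = 165.2906 million.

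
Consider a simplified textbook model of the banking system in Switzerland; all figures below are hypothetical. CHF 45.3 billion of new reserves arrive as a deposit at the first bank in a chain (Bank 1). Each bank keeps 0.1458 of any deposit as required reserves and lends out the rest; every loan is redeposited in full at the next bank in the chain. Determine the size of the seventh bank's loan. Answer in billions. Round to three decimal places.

CHF 15.032 billion

Each bank lends a fraction (1 − rr) = 0.8542 of the deposit it receives, so Bank 7 receives 45.3·0.8542^6 and lends 45.3·0.8542^7 ≈ 15.0319 billion.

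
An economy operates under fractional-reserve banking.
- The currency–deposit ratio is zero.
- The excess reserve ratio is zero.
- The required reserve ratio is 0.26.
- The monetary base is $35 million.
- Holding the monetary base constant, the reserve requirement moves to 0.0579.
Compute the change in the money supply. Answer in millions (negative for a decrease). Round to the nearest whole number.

$470 million

Initially m₁ = 1 / (0.26) ≈ 3.8462, so M₁ = 3.8462 × 35 = 134.617 million.
After the change m₂ = 1 / (0.0579) ≈ 17.2712, so M₂ = 17.2712 × 35 = 604.492 million.
ΔM = M₂ − M₁ = 604.492 − 134.617 = 469.875 million.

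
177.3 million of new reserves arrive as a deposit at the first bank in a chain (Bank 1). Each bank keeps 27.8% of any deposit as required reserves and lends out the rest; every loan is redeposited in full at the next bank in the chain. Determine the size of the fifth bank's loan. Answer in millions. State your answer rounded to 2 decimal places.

Each bank lends a fraction (1 − rr) = 0.7220 of the deposit it receives, so Bank 5 receives 177.3·0.7220^4 and lends 177.3·0.7220^5 ≈ 34.7852 million.

34.79 million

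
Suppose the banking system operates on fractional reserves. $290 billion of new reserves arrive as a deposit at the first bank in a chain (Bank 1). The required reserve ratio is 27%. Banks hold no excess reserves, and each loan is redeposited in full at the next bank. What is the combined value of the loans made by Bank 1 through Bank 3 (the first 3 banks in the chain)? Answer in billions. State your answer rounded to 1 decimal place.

$479.1 billion

Bank i lends (1 − rr)^i of the original deposit: Bank 1 lends 290·0.7300 = 211.7000, Bank 2 lends 290·0.7300² = 154.5410, and so on.
Summing a geometric series: total = 290·[0.7300·(1 − 0.7300^3) / (1 − 0.7300)] ≈ 479.0559 billion.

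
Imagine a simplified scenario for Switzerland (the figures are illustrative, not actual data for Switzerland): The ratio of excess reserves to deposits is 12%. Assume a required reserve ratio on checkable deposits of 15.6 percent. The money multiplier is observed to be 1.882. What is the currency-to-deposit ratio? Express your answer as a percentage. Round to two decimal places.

Using m = 1.882. From m = (1 + c)/(c + rr + e), rearranging gives 1 + c = m·(c + rr + e), so c·(1 − m) = m·(rr + e) − 1.
Hence c = [m·(rr + e) − 1]/(1 − m) = [1.882 × (0.156 + 0.12) − 1] / (1 − 1.882) ≈ 0.544862.

54.49%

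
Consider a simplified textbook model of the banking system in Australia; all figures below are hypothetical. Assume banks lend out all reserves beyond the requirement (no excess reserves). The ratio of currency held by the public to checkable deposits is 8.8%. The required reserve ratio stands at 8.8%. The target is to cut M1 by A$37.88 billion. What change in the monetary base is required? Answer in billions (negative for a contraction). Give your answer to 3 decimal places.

The money multiplier is m = (1 + c) / (rr + c) = (1 + 0.088) / (0.088 + 0.088) ≈ 6.181818.
ΔMB = ΔM / m = (−37.88) / 6.181818 ≈ -6.1276 billion.

-6.128 billion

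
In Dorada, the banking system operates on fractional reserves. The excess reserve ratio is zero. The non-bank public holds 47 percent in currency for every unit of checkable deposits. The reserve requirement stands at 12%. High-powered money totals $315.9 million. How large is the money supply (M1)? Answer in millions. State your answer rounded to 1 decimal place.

The money multiplier is m = (1 + c) / (rr + c) = (1 + 0.47) / (0.12 + 0.47) ≈ 2.49153.
So M = m × MB = 2.49153 × 315.9 ≈ 787.0743 million.

$787.1 million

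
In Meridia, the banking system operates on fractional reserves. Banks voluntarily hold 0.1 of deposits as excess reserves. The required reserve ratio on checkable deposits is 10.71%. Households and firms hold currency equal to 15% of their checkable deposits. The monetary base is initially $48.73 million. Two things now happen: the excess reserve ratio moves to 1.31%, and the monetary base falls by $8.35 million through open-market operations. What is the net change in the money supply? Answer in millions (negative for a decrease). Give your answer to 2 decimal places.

$14.93 million

Before: m₁ = (1 + 0.15) / (0.1071 + 0.1 + 0.15) ≈ 3.22039, MB₁ = 48.73, so M₁ = 3.22039 × 48.73 ≈ 156.9296 million.
After: m₂ = (1 + 0.15) / (0.1071 + 0.0131 + 0.15) ≈ 4.25611, MB₂ = 48.73 − 8.35 = 40.38, so M₂ = 4.25611 × 40.38 ≈ 171.8617 million.
ΔM = M₂ − M₁ = 171.8617 − 156.9296 = 14.9321 million.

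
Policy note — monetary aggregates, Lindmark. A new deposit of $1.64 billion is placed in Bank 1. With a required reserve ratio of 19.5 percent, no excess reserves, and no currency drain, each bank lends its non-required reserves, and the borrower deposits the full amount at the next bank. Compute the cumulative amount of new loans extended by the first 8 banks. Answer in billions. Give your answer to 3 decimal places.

$5.576 billion

Bank i lends (1 − rr)^i of the original deposit: Bank 1 lends 1.64·0.8050 = 1.3202, Bank 2 lends 1.64·0.8050² ≈ 1.0628, and so on.
Summing a geometric series: total = 1.64·[0.8050·(1 − 0.8050^8) / (1 − 0.8050)] ≈ 5.5763 billion.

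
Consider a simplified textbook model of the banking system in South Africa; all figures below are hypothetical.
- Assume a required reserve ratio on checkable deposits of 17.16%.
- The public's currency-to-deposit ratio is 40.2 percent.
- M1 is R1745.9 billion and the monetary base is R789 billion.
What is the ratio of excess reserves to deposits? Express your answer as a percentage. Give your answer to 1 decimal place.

6.0%

Using m = M/MB = 1745.9/789 ≈ 2.212801. Since m = (1 + c)/(c + rr + e), the denominator satisfies c + rr + e = (1 + c)/m = (1 + 0.402) / 2.212801 ≈ 0.633586.
With c = 0.402 and rr = 0.1716, the ratio of excess reserves to deposits is 0.633586 − 0.402 − 0.1716 = 0.059986.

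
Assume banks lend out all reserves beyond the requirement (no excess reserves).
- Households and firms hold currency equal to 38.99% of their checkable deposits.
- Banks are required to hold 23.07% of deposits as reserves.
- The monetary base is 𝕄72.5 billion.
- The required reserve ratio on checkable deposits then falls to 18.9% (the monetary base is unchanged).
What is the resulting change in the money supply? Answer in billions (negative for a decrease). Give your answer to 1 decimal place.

Initially m₁ = (1 + 0.3899) / (0.2307 + 0.3899) ≈ 2.2396, so M₁ = 2.2396 × 72.5 = 162.371 billion.
After the change m₂ = (1 + 0.3899) / (0.189 + 0.3899) ≈ 2.4009, so M₂ = 2.4009 × 72.5 ≈ 174.0652 billion.
ΔM = M₂ − M₁ = 174.0652 − 162.371 = 11.6942 billion.

𝕄11.7 billion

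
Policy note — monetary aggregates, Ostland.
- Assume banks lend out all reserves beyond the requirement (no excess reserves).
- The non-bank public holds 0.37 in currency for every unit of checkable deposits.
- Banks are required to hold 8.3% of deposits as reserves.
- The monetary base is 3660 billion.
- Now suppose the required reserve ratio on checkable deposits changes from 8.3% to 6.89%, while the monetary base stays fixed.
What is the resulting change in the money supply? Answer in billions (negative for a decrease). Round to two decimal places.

Initially m₁ = (1 + 0.37) / (0.083 + 0.37) ≈ 3.0242826, so M₁ = 3.0242826 × 3660 ≈ 11068.8743 billion.
After the change m₂ = (1 + 0.37) / (0.0689 + 0.37) ≈ 3.1214400, so M₂ = 3.1214400 × 3660 = 11424.4704 billion.
ΔM = M₂ − M₁ = 11424.4704 − 11068.8743 = 355.5961 billion.

355.60 billion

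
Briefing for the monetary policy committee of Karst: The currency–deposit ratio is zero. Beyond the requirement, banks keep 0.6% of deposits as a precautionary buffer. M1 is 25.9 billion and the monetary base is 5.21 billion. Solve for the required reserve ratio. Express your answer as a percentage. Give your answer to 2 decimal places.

19.52%

Using m = M/MB = 25.9/5.21 ≈ 4.971209. Since m = (1 + c)/(c + rr + e), the denominator satisfies c + rr + e = (1 + c)/m = (1 + 0) / 4.971209 ≈ 0.201158.
With c = 0 and e = 0.006, the required reserve ratio is 0.201158 − 0 − 0.006 = 0.195158.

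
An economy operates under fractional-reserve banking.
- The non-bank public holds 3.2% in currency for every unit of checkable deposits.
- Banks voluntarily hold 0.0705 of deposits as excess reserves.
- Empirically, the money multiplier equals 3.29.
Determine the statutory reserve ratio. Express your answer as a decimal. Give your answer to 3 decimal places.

0.211

Using m = 3.29. Since m = (1 + c)/(c + rr + e), the denominator satisfies c + rr + e = (1 + c)/m = (1 + 0.032) / 3.29 ≈ 0.313678.
With c = 0.032 and e = 0.0705, the statutory reserve ratio is 0.313678 − 0.032 − 0.0705 = 0.211178.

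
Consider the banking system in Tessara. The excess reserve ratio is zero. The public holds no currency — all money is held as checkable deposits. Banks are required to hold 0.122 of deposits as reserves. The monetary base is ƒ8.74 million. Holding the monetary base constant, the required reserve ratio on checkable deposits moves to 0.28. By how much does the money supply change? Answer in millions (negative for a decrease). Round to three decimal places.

-40.425 million

Initially m₁ = 1 / (0.122) ≈ 8.19672, so M₁ = 8.19672 × 8.74 ≈ 71.6393 million.
After the change m₂ = 1 / (0.28) ≈ 3.57143, so M₂ = 3.57143 × 8.74 ≈ 31.2143 million.
ΔM = M₂ − M₁ = 31.2143 − 71.6393 = -40.425 million.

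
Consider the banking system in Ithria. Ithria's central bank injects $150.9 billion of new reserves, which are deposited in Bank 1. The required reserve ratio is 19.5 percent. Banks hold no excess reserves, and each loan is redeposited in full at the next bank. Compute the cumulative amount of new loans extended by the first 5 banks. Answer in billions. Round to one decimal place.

$412.4 billion

Bank i lends (1 − rr)^i of the original deposit: Bank 1 lends 150.9·0.8050 = 121.4745, Bank 2 lends 150.9·0.8050² ≈ 97.7870, and so on.
Summing a geometric series: total = 150.9·[0.8050·(1 − 0.8050^5) / (1 − 0.8050)] ≈ 412.3600 billion.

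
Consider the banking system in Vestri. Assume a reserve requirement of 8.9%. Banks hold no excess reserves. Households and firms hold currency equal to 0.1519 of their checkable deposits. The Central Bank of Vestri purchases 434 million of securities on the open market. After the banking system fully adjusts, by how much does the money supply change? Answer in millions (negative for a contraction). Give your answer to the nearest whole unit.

The money multiplier is m = (1 + c) / (rr + c) = (1 + 0.1519) / (0.089 + 0.1519) ≈ 4.7817.
The purchase adds 434 million of base, so ΔM = m × ΔMB = 4.7817 × (+434) = 2075.2578 million.

2075 million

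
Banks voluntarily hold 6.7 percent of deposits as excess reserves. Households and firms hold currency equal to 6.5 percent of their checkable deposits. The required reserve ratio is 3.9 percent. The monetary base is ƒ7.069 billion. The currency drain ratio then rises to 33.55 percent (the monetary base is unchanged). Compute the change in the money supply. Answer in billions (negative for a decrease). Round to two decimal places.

-22.64 billion

Initially m₁ = (1 + 0.065) / (0.039 + 0.067 + 0.065) ≈ 6.2281, so M₁ = 6.2281 × 7.069 ≈ 44.0264 billion.
After the change m₂ = (1 + 0.3355) / (0.039 + 0.067 + 0.3355) ≈ 3.0249, so M₂ = 3.0249 × 7.069 ≈ 21.383 billion.
ΔM = M₂ − M₁ = 21.383 − 44.0264 = -22.6434 billion.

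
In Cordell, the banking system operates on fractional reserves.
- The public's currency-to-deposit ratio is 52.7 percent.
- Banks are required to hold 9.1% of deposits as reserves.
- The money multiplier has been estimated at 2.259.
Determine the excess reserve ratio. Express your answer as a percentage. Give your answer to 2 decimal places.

5.80%

Using m = 2.259. Since m = (1 + c)/(c + rr + e), the denominator satisfies c + rr + e = (1 + c)/m = (1 + 0.527) / 2.259 ≈ 0.675963.
With c = 0.527 and rr = 0.091, the excess reserve ratio is 0.675963 − 0.527 − 0.091 = 0.057963.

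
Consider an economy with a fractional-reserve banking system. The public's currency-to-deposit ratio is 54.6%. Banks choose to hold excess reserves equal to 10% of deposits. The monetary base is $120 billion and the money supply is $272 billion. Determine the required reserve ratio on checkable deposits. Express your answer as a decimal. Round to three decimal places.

Using m = M/MB = 272/120 ≈ 2.266667. Since m = (1 + c)/(c + rr + e), the denominator satisfies c + rr + e = (1 + c)/m = (1 + 0.546) / 2.266667 ≈ 0.682059.
With c = 0.546 and e = 0.1, the required reserve ratio on checkable deposits is 0.682059 − 0.546 − 0.1 = 0.036059.

0.036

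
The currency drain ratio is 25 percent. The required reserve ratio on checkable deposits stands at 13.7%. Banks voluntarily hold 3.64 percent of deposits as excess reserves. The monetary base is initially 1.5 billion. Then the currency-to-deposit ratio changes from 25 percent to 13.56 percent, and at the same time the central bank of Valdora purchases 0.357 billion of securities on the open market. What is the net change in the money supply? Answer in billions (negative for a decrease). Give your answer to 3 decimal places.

Before: m₁ = (1 + 0.25) / (0.137 + 0.0364 + 0.25) ≈ 2.95229, MB₁ = 1.5, so M₁ = 2.95229 × 1.5 ≈ 4.4284 billion.
After: m₂ = (1 + 0.1356) / (0.137 + 0.0364 + 0.1356) ≈ 3.67508, MB₂ = 1.5 + 0.357 = 1.857, so M₂ = 3.67508 × 1.857 ≈ 6.8246 billion.
ΔM = M₂ − M₁ = 6.8246 − 4.4284 = 2.3962 billion.

2.396 billion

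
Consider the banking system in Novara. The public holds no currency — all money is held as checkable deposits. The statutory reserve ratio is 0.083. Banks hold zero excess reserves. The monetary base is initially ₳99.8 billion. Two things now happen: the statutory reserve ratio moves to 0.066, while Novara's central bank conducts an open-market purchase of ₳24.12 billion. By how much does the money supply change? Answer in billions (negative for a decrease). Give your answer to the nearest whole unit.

₳675 billion

Before: m₁ = 1 / (0.083) ≈ 12.0482, MB₁ = 99.8, so M₁ = 12.0482 × 99.8 ≈ 1202.4104 billion.
After: m₂ = 1 / (0.066) ≈ 15.1515, MB₂ = 99.8 + 24.12 = 123.92, so M₂ = 15.1515 × 123.92 ≈ 1877.5739 billion.
ΔM = M₂ − M₁ = 1877.5739 − 1202.4104 = 675.1635 billion.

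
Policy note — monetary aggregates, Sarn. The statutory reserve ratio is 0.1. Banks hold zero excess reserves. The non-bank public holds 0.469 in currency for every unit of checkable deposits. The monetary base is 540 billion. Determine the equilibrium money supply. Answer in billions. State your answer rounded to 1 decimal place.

The money multiplier is m = (1 + c) / (rr + c) = (1 + 0.469) / (0.1 + 0.469) ≈ 2.58172.
So M = m × MB = 2.58172 × 540 = 1394.1288 billion.

1394.1 billion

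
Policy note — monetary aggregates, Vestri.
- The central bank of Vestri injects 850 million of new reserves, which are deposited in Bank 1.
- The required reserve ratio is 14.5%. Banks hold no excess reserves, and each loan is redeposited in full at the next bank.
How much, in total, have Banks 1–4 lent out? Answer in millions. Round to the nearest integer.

Bank i lends (1 − rr)^i of the original deposit: Bank 1 lends 850·0.8550 = 726.7500, Bank 2 lends 850·0.8550² ≈ 621.3713, and so on.
Summing a geometric series: total = 850·[0.8550·(1 − 0.8550^4) / (1 − 0.8550)] ≈ 2333.6316 million.

2334 million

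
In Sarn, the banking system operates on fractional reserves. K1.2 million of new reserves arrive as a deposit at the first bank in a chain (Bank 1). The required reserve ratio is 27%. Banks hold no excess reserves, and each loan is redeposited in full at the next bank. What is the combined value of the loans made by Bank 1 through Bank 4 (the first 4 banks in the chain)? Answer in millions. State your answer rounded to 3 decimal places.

K2.323 million

Bank i lends (1 − rr)^i of the original deposit: Bank 1 lends 1.2·0.7300 = 0.8760, Bank 2 lends 1.2·0.7300² ≈ 0.6395, and so on.
Summing a geometric series: total = 1.2·[0.7300·(1 − 0.7300^4) / (1 − 0.7300)] ≈ 2.3231 million.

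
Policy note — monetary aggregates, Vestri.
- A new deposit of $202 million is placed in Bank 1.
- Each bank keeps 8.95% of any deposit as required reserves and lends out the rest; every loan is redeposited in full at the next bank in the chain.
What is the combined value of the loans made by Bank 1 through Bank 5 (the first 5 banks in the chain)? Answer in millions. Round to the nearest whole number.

Bank i lends (1 − rr)^i of the original deposit: Bank 1 lends 202·0.9105 = 183.9210, Bank 2 lends 202·0.9105² ≈ 167.4601, and so on.
Summing a geometric series: total = 202·[0.9105·(1 − 0.9105^5) / (1 − 0.9105)] ≈ 769.0808 million.

$769 million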